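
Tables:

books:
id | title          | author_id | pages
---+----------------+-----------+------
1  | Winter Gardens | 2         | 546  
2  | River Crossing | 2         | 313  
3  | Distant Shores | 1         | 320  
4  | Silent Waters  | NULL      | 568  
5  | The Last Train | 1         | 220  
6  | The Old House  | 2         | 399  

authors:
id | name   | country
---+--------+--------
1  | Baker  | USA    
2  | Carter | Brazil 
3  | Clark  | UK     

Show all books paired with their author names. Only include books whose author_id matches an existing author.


INNER JOIN keeps only books rows whose author_id matches an id in authors. Walk through each book:
  - book 1 (Winter Gardens): author_id=2 -> matches Carter
  - book 2 (River Crossing): author_id=2 -> matches Carter
  - book 3 (Distant Shores): author_id=1 -> matches Baker
  - book 4 (Silent Waters): author_id=NULL, no match -> dropped
  - book 5 (The Last Train): author_id=1 -> matches Baker
  - book 6 (The Old House): author_id=2 -> matches Carter
So 1 of 6 rows is dropped.

SQL:
SELECT a.title, b.name AS author
FROM books a
INNER JOIN authors b ON a.author_id = b.id

Result:
title          | author
---------------+-------
Winter Gardens | Carter
River Crossing | Carter
Distant Shores | Baker 
The Last Train | Baker 
The Old House  | Carter


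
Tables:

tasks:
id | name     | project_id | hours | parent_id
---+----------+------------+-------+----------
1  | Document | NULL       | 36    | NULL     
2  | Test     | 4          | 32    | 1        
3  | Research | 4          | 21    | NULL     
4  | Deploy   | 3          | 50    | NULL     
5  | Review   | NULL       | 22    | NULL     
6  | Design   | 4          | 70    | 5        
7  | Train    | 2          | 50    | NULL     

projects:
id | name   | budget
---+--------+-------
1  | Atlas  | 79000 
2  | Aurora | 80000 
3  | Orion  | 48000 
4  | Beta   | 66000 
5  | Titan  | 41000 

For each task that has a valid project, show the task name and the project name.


INNER JOIN keeps only tasks rows whose project_id matches an id in projects. Walk through each task:
  - task 1 (Document): project_id=NULL, no match -> dropped
  - task 2 (Test): project_id=4 -> matches Beta
  - task 3 (Research): project_id=4 -> matches Beta
  - task 4 (Deploy): project_id=3 -> matches Orion
  - task 5 (Review): project_id=NULL, no match -> dropped
  - task 6 (Design): project_id=4 -> matches Beta
  - task 7 (Train): project_id=2 -> matches Aurora
So 2 of 7 rows are dropped.

SQL:
SELECT a.name, b.name AS project
FROM tasks a
INNER JOIN projects b ON a.project_id = b.id

Result:
name     | project
---------+--------
Test     | Beta   
Research | Beta   
Deploy   | Orion  
Design   | Beta   
Train    | Aurora 


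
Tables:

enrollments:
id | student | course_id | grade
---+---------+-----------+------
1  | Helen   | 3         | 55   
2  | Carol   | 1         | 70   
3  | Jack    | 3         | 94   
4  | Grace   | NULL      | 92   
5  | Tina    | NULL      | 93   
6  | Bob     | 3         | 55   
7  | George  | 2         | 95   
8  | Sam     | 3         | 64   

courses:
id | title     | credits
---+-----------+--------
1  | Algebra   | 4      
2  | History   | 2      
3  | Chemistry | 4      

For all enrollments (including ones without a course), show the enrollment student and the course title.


LEFT JOIN keeps every row from enrollments (the left table); where course_id has no match in courses, the course columns become NULL. Walk through each enrollment:
  - enrollment 1 (Helen): course_id=3 -> matches Chemistry
  - enrollment 2 (Carol): course_id=1 -> matches Algebra
  - enrollment 3 (Jack): course_id=3 -> matches Chemistry
  - enrollment 4 (Grace): course_id=NULL, no match -> kept with NULL
  - enrollment 5 (Tina): course_id=NULL, no match -> kept with NULL
  - enrollment 6 (Bob): course_id=3 -> matches Chemistry
  - enrollment 7 (George): course_id=2 -> matches History
  - enrollment 8 (Sam): course_id=3 -> matches Chemistry
All 8 rows appear; 2 have NULL course.

SQL:
SELECT a.student, b.title AS course
FROM enrollments a
LEFT JOIN courses b ON a.course_id = b.id

Result:
student | course   
--------+----------
Helen   | Chemistry
Carol   | Algebra  
Jack    | Chemistry
Grace   | NULL     
Tina    | NULL     
Bob     | Chemistry
George  | History  
Sam     | Chemistry


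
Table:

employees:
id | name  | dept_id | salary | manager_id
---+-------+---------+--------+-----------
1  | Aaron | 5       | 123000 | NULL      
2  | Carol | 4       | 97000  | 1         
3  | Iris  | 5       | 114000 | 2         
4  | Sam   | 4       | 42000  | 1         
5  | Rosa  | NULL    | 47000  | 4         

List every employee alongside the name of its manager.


This is a self-join: employees is joined to a second copy of itself, matching each row's manager_id to another row's id. Use LEFT JOIN so rows with manager_id=NULL are kept.
  - employee 1 (Aaron): manager_id=NULL -> NULL
  - employee 2 (Carol): manager_id=1 -> Aaron
  - employee 3 (Iris): manager_id=2 -> Carol
  - employee 4 (Sam): manager_id=1 -> Aaron
  - employee 5 (Rosa): manager_id=4 -> Sam

SQL:
SELECT a.name AS item, b.name AS manager
FROM employees a
LEFT JOIN employees b ON a.manager_id = b.id

Result:
item  | manager
------+--------
Aaron | NULL   
Carol | Aaron  
Iris  | Carol  
Sam   | Aaron  
Rosa  | Sam    


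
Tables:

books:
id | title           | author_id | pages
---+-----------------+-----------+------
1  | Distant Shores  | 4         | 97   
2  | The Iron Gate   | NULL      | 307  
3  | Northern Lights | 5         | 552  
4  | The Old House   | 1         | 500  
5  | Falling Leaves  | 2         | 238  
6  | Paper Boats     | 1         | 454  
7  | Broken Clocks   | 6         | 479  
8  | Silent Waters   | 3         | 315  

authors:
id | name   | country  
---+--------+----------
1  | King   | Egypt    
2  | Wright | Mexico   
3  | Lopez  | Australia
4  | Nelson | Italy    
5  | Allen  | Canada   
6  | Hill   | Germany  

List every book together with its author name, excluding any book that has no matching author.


INNER JOIN keeps only books rows whose author_id matches an id in authors. Walk through each book:
  - book 1 (Distant Shores): author_id=4 -> matches Nelson
  - book 2 (The Iron Gate): author_id=NULL, no match -> dropped
  - book 3 (Northern Lights): author_id=5 -> matches Allen
  - book 4 (The Old House): author_id=1 -> matches King
  - book 5 (Falling Leaves): author_id=2 -> matches Wright
  - book 6 (Paper Boats): author_id=1 -> matches King
  - book 7 (Broken Clocks): author_id=6 -> matches Hill
  - book 8 (Silent Waters): author_id=3 -> matches Lopez
So 1 of 8 rows is dropped.

SQL:
SELECT a.title, b.name AS author
FROM books a
INNER JOIN authors b ON a.author_id = b.id

Result:
title           | author
----------------+-------
Distant Shores  | Nelson
Northern Lights | Allen 
The Old House   | King  
Falling Leaves  | Wright
Paper Boats     | King  
Broken Clocks   | Hill  
Silent Waters   | Lopez 


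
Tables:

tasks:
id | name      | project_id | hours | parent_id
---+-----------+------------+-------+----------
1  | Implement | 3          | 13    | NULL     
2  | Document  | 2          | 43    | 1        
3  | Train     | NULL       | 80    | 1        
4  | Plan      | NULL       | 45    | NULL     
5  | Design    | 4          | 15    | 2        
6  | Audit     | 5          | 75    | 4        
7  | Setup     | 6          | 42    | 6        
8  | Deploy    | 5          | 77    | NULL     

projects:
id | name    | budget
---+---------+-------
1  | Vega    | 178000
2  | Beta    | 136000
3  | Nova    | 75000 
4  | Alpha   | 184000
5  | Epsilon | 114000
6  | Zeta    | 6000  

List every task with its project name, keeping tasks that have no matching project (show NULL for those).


LEFT JOIN keeps every row from tasks (the left table); where project_id has no match in projects, the project columns become NULL. Walk through each task:
  - task 1 (Implement): project_id=3 -> matches Nova
  - task 2 (Document): project_id=2 -> matches Beta
  - task 3 (Train): project_id=NULL, no match -> kept with NULL
  - task 4 (Plan): project_id=NULL, no match -> kept with NULL
  - task 5 (Design): project_id=4 -> matches Alpha
  - task 6 (Audit): project_id=5 -> matches Epsilon
  - task 7 (Setup): project_id=6 -> matches Zeta
  - task 8 (Deploy): project_id=5 -> matches Epsilon
All 8 rows appear; 2 have NULL project.

SQL:
SELECT a.name, b.name AS project
FROM tasks a
LEFT JOIN projects b ON a.project_id = b.id

Result:
name      | project
----------+--------
Implement | Nova   
Document  | Beta   
Train     | NULL   
Plan      | NULL   
Design    | Alpha  
Audit     | Epsilon
Setup     | Zeta   
Deploy    | Epsilon


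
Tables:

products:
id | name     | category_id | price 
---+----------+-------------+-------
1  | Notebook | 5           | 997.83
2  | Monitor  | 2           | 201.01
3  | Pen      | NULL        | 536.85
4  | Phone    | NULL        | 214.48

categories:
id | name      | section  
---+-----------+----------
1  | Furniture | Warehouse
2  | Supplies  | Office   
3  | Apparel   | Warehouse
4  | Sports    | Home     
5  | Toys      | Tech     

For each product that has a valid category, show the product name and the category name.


INNER JOIN keeps only products rows whose category_id matches an id in categories. Walk through each product:
  - product 1 (Notebook): category_id=5 -> matches Toys
  - product 2 (Monitor): category_id=2 -> matches Supplies
  - product 3 (Pen): category_id=NULL, no match -> dropped
  - product 4 (Phone): category_id=NULL, no match -> dropped
So 2 of 4 rows are dropped.

SQL:
SELECT a.name, b.name AS category
FROM products a
INNER JOIN categories b ON a.category_id = b.id

Result:
name     | category
---------+---------
Notebook | Toys    
Monitor  | Supplies


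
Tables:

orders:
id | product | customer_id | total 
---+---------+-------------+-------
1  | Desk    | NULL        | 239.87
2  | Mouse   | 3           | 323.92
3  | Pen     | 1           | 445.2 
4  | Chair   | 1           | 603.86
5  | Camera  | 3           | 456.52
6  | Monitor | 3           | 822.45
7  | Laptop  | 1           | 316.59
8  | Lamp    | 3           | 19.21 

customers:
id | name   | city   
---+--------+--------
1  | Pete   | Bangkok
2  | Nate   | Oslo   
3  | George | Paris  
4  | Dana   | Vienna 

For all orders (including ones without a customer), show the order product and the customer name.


LEFT JOIN keeps every row from orders (the left table); where customer_id has no match in customers, the customer columns become NULL. Walk through each order:
  - order 1 (Desk): customer_id=NULL, no match -> kept with NULL
  - order 2 (Mouse): customer_id=3 -> matches George
  - order 3 (Pen): customer_id=1 -> matches Pete
  - order 4 (Chair): customer_id=1 -> matches Pete
  - order 5 (Camera): customer_id=3 -> matches George
  - order 6 (Monitor): customer_id=3 -> matches George
  - order 7 (Laptop): customer_id=1 -> matches Pete
  - order 8 (Lamp): customer_id=3 -> matches George
All 8 rows appear; 1 has NULL customer.

SQL:
SELECT a.product, b.name AS customer
FROM orders a
LEFT JOIN customers b ON a.customer_id = b.id

Result:
product | customer
--------+---------
Desk    | NULL    
Mouse   | George  
Pen     | Pete    
Chair   | Pete    
Camera  | George  
Monitor | George  
Laptop  | Pete    
Lamp    | George  


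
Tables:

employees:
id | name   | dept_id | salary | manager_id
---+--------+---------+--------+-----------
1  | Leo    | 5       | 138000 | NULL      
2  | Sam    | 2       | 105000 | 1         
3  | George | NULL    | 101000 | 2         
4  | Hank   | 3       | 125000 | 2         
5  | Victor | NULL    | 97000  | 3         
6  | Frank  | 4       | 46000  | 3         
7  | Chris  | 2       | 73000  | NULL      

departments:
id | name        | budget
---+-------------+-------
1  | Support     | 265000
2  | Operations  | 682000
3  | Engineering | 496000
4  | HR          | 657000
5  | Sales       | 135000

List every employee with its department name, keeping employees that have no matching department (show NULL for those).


LEFT JOIN keeps every row from employees (the left table); where dept_id has no match in departments, the department columns become NULL. Walk through each employee:
  - employee 1 (Leo): dept_id=5 -> matches Sales
  - employee 2 (Sam): dept_id=2 -> matches Operations
  - employee 3 (George): dept_id=NULL, no match -> kept with NULL
  - employee 4 (Hank): dept_id=3 -> matches Engineering
  - employee 5 (Victor): dept_id=NULL, no match -> kept with NULL
  - employee 6 (Frank): dept_id=4 -> matches HR
  - employee 7 (Chris): dept_id=2 -> matches Operations
All 7 rows appear; 2 have NULL department.

SQL:
SELECT a.name, b.name AS department
FROM employees a
LEFT JOIN departments b ON a.dept_id = b.id

Result:
name   | department 
-------+------------
Leo    | Sales      
Sam    | Operations 
George | NULL       
Hank   | Engineering
Victor | NULL       
Frank  | HR         
Chris  | Operations 


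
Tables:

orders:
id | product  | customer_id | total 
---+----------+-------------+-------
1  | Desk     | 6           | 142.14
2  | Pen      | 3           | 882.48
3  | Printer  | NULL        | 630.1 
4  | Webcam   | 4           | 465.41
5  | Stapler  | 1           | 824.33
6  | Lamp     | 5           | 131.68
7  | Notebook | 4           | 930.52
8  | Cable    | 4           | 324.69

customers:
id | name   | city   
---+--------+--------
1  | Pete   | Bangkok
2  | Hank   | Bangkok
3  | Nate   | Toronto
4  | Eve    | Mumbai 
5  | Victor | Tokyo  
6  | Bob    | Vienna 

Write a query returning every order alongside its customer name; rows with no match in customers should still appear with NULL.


LEFT JOIN keeps every row from orders (the left table); where customer_id has no match in customers, the customer columns become NULL. Walk through each order:
  - order 1 (Desk): customer_id=6 -> matches Bob
  - order 2 (Pen): customer_id=3 -> matches Nate
  - order 3 (Printer): customer_id=NULL, no match -> kept with NULL
  - order 4 (Webcam): customer_id=4 -> matches Eve
  - order 5 (Stapler): customer_id=1 -> matches Pete
  - order 6 (Lamp): customer_id=5 -> matches Victor
  - order 7 (Notebook): customer_id=4 -> matches Eve
  - order 8 (Cable): customer_id=4 -> matches Eve
All 8 rows appear; 1 has NULL customer.

SQL:
SELECT a.product, b.name AS customer
FROM orders a
LEFT JOIN customers b ON a.customer_id = b.id

Result:
product  | customer
---------+---------
Desk     | Bob     
Pen      | Nate    
Printer  | NULL    
Webcam   | Eve     
Stapler  | Pete    
Lamp     | Victor  
Notebook | Eve     
Cable    | Eve     


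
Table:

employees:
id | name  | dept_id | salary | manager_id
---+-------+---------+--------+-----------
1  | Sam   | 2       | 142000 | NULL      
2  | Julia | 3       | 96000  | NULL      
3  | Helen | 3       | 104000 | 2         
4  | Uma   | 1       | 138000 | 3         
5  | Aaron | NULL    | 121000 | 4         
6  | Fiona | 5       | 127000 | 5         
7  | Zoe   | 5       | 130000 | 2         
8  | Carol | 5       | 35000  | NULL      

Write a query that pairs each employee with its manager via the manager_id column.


This is a self-join: employees is joined to a second copy of itself, matching each row's manager_id to another row's id. Use LEFT JOIN so rows with manager_id=NULL are kept.
  - employee 1 (Sam): manager_id=NULL -> NULL
  - employee 2 (Julia): manager_id=NULL -> NULL
  - employee 3 (Helen): manager_id=2 -> Julia
  - employee 4 (Uma): manager_id=3 -> Helen
  - employee 5 (Aaron): manager_id=4 -> Uma
  - employee 6 (Fiona): manager_id=5 -> Aaron
  - employee 7 (Zoe): manager_id=2 -> Julia
  - employee 8 (Carol): manager_id=NULL -> NULL

SQL:
SELECT a.name AS item, b.name AS manager
FROM employees a
LEFT JOIN employees b ON a.manager_id = b.id

Result:
item  | manager
------+--------
Sam   | NULL   
Julia | NULL   
Helen | Julia  
Uma   | Helen  
Aaron | Uma    
Fiona | Aaron  
Zoe   | Julia  
Carol | NULL   


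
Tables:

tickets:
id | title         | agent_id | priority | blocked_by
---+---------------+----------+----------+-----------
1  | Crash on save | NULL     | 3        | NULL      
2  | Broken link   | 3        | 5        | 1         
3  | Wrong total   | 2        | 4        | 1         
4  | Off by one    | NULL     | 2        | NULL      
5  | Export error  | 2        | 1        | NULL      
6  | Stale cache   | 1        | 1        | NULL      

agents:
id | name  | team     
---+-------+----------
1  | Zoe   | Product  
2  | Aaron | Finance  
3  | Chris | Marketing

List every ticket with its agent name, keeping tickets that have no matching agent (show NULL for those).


LEFT JOIN keeps every row from tickets (the left table); where agent_id has no match in agents, the agent columns become NULL. Walk through each ticket:
  - ticket 1 (Crash on save): agent_id=NULL, no match -> kept with NULL
  - ticket 2 (Broken link): agent_id=3 -> matches Chris
  - ticket 3 (Wrong total): agent_id=2 -> matches Aaron
  - ticket 4 (Off by one): agent_id=NULL, no match -> kept with NULL
  - ticket 5 (Export error): agent_id=2 -> matches Aaron
  - ticket 6 (Stale cache): agent_id=1 -> matches Zoe
All 6 rows appear; 2 have NULL agent.

SQL:
SELECT a.title, b.name AS agent
FROM tickets a
LEFT JOIN agents b ON a.agent_id = b.id

Result:
title         | agent
--------------+------
Crash on save | NULL 
Broken link   | Chris
Wrong total   | Aaron
Off by one    | NULL 
Export error  | Aaron
Stale cache   | Zoe  


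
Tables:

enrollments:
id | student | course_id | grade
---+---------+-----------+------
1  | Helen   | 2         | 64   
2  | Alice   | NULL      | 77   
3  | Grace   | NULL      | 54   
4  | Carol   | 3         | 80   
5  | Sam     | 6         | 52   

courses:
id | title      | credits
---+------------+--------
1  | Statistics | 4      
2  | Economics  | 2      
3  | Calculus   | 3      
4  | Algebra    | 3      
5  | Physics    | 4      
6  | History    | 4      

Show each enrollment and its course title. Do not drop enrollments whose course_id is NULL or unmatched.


LEFT JOIN keeps every row from enrollments (the left table); where course_id has no match in courses, the course columns become NULL. Walk through each enrollment:
  - enrollment 1 (Helen): course_id=2 -> matches Economics
  - enrollment 2 (Alice): course_id=NULL, no match -> kept with NULL
  - enrollment 3 (Grace): course_id=NULL, no match -> kept with NULL
  - enrollment 4 (Carol): course_id=3 -> matches Calculus
  - enrollment 5 (Sam): course_id=6 -> matches History
All 5 rows appear; 2 have NULL course.

SQL:
SELECT a.student, b.title AS course
FROM enrollments a
LEFT JOIN courses b ON a.course_id = b.id

Result:
student | course   
--------+----------
Helen   | Economics
Alice   | NULL     
Grace   | NULL     
Carol   | Calculus 
Sam     | History  


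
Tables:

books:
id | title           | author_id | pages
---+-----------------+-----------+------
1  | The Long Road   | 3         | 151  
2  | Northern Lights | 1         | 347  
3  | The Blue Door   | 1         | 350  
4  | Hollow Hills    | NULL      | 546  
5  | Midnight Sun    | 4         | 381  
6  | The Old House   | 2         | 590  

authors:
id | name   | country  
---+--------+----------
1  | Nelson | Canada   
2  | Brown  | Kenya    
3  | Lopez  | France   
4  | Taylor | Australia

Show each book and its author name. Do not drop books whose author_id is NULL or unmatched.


LEFT JOIN keeps every row from books (the left table); where author_id has no match in authors, the author columns become NULL. Walk through each book:
  - book 1 (The Long Road): author_id=3 -> matches Lopez
  - book 2 (Northern Lights): author_id=1 -> matches Nelson
  - book 3 (The Blue Door): author_id=1 -> matches Nelson
  - book 4 (Hollow Hills): author_id=NULL, no match -> kept with NULL
  - book 5 (Midnight Sun): author_id=4 -> matches Taylor
  - book 6 (The Old House): author_id=2 -> matches Brown
All 6 rows appear; 1 has NULL author.

SQL:
SELECT a.title, b.name AS author
FROM books a
LEFT JOIN authors b ON a.author_id = b.id

Result:
title           | author
----------------+-------
The Long Road   | Lopez 
Northern Lights | Nelson
The Blue Door   | Nelson
Hollow Hills    | NULL  
Midnight Sun    | Taylor
The Old House   | Brown 


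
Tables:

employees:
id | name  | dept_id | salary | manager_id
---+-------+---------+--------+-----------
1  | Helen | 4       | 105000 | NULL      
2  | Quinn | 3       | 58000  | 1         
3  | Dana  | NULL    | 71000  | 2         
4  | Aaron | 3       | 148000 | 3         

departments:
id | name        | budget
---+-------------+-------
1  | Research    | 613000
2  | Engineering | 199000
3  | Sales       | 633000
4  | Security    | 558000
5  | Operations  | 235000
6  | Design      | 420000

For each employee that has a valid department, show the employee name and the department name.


INNER JOIN keeps only employees rows whose dept_id matches an id in departments. Walk through each employee:
  - employee 1 (Helen): dept_id=4 -> matches Security
  - employee 2 (Quinn): dept_id=3 -> matches Sales
  - employee 3 (Dana): dept_id=NULL, no match -> dropped
  - employee 4 (Aaron): dept_id=3 -> matches Sales
So 1 of 4 rows is dropped.

SQL:
SELECT a.name, b.name AS department
FROM employees a
INNER JOIN departments b ON a.dept_id = b.id

Result:
name  | department
------+-----------
Helen | Security  
Quinn | Sales     
Aaron | Sales     


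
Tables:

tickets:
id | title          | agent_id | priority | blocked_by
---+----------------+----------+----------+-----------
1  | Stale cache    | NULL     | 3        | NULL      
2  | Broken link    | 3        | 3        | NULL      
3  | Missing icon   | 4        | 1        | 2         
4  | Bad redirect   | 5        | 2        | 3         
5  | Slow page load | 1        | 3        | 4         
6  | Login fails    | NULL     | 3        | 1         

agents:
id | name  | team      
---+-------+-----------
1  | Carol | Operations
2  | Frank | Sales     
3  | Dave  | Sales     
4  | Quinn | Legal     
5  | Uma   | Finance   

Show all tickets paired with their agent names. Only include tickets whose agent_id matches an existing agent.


INNER JOIN keeps only tickets rows whose agent_id matches an id in agents. Walk through each ticket:
  - ticket 1 (Stale cache): agent_id=NULL, no match -> dropped
  - ticket 2 (Broken link): agent_id=3 -> matches Dave
  - ticket 3 (Missing icon): agent_id=4 -> matches Quinn
  - ticket 4 (Bad redirect): agent_id=5 -> matches Uma
  - ticket 5 (Slow page load): agent_id=1 -> matches Carol
  - ticket 6 (Login fails): agent_id=NULL, no match -> dropped
So 2 of 6 rows are dropped.

SQL:
SELECT a.title, b.name AS agent
FROM tickets a
INNER JOIN agents b ON a.agent_id = b.id

Result:
title          | agent
---------------+------
Broken link    | Dave 
Missing icon   | Quinn
Bad redirect   | Uma  
Slow page load | Carol


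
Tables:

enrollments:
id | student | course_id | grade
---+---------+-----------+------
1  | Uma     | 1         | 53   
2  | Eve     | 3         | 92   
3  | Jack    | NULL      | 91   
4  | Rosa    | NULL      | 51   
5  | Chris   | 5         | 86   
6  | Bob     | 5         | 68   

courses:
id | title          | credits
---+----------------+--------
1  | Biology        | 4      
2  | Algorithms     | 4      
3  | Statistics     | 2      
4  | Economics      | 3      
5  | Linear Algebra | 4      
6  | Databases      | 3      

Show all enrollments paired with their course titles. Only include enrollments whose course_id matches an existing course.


INNER JOIN keeps only enrollments rows whose course_id matches an id in courses. Walk through each enrollment:
  - enrollment 1 (Uma): course_id=1 -> matches Biology
  - enrollment 2 (Eve): course_id=3 -> matches Statistics
  - enrollment 3 (Jack): course_id=NULL, no match -> dropped
  - enrollment 4 (Rosa): course_id=NULL, no match -> dropped
  - enrollment 5 (Chris): course_id=5 -> matches Linear Algebra
  - enrollment 6 (Bob): course_id=5 -> matches Linear Algebra
So 2 of 6 rows are dropped.

SQL:
SELECT a.student, b.title AS course
FROM enrollments a
INNER JOIN courses b ON a.course_id = b.id

Result:
student | course        
--------+---------------
Uma     | Biology       
Eve     | Statistics    
Chris   | Linear Algebra
Bob     | Linear Algebra


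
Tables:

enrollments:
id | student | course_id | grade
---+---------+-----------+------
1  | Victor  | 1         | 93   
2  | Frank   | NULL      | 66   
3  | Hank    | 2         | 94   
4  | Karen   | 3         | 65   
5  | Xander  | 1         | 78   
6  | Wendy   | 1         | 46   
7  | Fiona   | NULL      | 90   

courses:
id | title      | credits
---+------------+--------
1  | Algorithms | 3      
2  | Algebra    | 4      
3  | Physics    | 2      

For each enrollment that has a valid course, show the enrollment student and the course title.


INNER JOIN keeps only enrollments rows whose course_id matches an id in courses. Walk through each enrollment:
  - enrollment 1 (Victor): course_id=1 -> matches Algorithms
  - enrollment 2 (Frank): course_id=NULL, no match -> dropped
  - enrollment 3 (Hank): course_id=2 -> matches Algebra
  - enrollment 4 (Karen): course_id=3 -> matches Physics
  - enrollment 5 (Xander): course_id=1 -> matches Algorithms
  - enrollment 6 (Wendy): course_id=1 -> matches Algorithms
  - enrollment 7 (Fiona): course_id=NULL, no match -> dropped
So 2 of 7 rows are dropped.

SQL:
SELECT a.student, b.title AS course
FROM enrollments a
INNER JOIN courses b ON a.course_id = b.id

Result:
student | course    
--------+-----------
Victor  | Algorithms
Hank    | Algebra   
Karen   | Physics   
Xander  | Algorithms
Wendy   | Algorithms


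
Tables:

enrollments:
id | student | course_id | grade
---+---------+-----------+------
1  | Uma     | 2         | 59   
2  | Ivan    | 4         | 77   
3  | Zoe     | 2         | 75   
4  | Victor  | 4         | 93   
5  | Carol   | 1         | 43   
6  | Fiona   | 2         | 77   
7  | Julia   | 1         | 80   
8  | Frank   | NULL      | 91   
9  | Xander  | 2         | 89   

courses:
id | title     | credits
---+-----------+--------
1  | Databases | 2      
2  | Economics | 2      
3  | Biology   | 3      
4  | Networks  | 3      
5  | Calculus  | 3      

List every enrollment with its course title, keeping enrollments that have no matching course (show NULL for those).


LEFT JOIN keeps every row from enrollments (the left table); where course_id has no match in courses, the course columns become NULL. Walk through each enrollment:
  - enrollment 1 (Uma): course_id=2 -> matches Economics
  - enrollment 2 (Ivan): course_id=4 -> matches Networks
  - enrollment 3 (Zoe): course_id=2 -> matches Economics
  - enrollment 4 (Victor): course_id=4 -> matches Networks
  - enrollment 5 (Carol): course_id=1 -> matches Databases
  - enrollment 6 (Fiona): course_id=2 -> matches Economics
  - enrollment 7 (Julia): course_id=1 -> matches Databases
  - enrollment 8 (Frank): course_id=NULL, no match -> kept with NULL
  - enrollment 9 (Xander): course_id=2 -> matches Economics
All 9 rows appear; 1 has NULL course.

SQL:
SELECT a.student, b.title AS course
FROM enrollments a
LEFT JOIN courses b ON a.course_id = b.id

Result:
student | course   
--------+----------
Uma     | Economics
Ivan    | Networks 
Zoe     | Economics
Victor  | Networks 
Carol   | Databases
Fiona   | Economics
Julia   | Databases
Frank   | NULL     
Xander  | Economics


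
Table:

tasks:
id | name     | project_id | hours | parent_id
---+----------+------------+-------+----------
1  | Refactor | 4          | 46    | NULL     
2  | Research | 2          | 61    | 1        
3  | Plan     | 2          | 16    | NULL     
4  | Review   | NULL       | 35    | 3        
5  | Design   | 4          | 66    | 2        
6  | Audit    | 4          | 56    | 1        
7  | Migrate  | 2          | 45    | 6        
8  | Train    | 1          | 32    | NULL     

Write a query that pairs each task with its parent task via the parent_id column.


This is a self-join: tasks is joined to a second copy of itself, matching each row's parent_id to another row's id. Use LEFT JOIN so rows with parent_id=NULL are kept.
  - task 1 (Refactor): parent_id=NULL -> NULL
  - task 2 (Research): parent_id=1 -> Refactor
  - task 3 (Plan): parent_id=NULL -> NULL
  - task 4 (Review): parent_id=3 -> Plan
  - task 5 (Design): parent_id=2 -> Research
  - task 6 (Audit): parent_id=1 -> Refactor
  - task 7 (Migrate): parent_id=6 -> Audit
  - task 8 (Train): parent_id=NULL -> NULL

SQL:
SELECT a.name AS item, b.name AS parent
FROM tasks a
LEFT JOIN tasks b ON a.parent_id = b.id

Result:
item     | parent  
---------+---------
Refactor | NULL    
Research | Refactor
Plan     | NULL    
Review   | Plan    
Design   | Research
Audit    | Refactor
Migrate  | Audit   
Train    | NULL    


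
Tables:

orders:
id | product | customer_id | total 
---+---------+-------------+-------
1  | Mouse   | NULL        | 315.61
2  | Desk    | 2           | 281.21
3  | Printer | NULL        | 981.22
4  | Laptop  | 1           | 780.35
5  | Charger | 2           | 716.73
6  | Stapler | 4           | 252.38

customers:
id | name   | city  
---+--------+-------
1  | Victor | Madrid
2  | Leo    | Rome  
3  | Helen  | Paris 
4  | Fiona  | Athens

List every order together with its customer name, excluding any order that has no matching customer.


INNER JOIN keeps only orders rows whose customer_id matches an id in customers. Walk through each order:
  - order 1 (Mouse): customer_id=NULL, no match -> dropped
  - order 2 (Desk): customer_id=2 -> matches Leo
  - order 3 (Printer): customer_id=NULL, no match -> dropped
  - order 4 (Laptop): customer_id=1 -> matches Victor
  - order 5 (Charger): customer_id=2 -> matches Leo
  - order 6 (Stapler): customer_id=4 -> matches Fiona
So 2 of 6 rows are dropped.

SQL:
SELECT a.product, b.name AS customer
FROM orders a
INNER JOIN customers b ON a.customer_id = b.id

Result:
product | customer
--------+---------
Desk    | Leo     
Laptop  | Victor  
Charger | Leo     
Stapler | Fiona   


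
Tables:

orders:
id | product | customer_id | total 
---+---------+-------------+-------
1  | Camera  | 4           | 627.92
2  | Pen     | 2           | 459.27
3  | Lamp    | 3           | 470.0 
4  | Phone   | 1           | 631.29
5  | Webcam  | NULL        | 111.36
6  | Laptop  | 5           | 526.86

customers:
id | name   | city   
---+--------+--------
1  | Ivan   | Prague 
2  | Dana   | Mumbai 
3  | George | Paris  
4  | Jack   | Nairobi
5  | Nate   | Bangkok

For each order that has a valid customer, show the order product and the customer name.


INNER JOIN keeps only orders rows whose customer_id matches an id in customers. Walk through each order:
  - order 1 (Camera): customer_id=4 -> matches Jack
  - order 2 (Pen): customer_id=2 -> matches Dana
  - order 3 (Lamp): customer_id=3 -> matches George
  - order 4 (Phone): customer_id=1 -> matches Ivan
  - order 5 (Webcam): customer_id=NULL, no match -> dropped
  - order 6 (Laptop): customer_id=5 -> matches Nate
So 1 of 6 rows is dropped.

SQL:
SELECT a.product, b.name AS customer
FROM orders a
INNER JOIN customers b ON a.customer_id = b.id

Result:
product | customer
--------+---------
Camera  | Jack    
Pen     | Dana    
Lamp    | George  
Phone   | Ivan    
Laptop  | Nate    


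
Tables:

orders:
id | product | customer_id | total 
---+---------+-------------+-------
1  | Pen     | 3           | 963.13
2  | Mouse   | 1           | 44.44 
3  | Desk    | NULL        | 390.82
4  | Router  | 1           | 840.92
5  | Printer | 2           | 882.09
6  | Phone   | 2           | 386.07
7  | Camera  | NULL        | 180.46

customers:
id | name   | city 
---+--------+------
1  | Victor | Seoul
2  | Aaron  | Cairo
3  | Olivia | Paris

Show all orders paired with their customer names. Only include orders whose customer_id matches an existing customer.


INNER JOIN keeps only orders rows whose customer_id matches an id in customers. Walk through each order:
  - order 1 (Pen): customer_id=3 -> matches Olivia
  - order 2 (Mouse): customer_id=1 -> matches Victor
  - order 3 (Desk): customer_id=NULL, no match -> dropped
  - order 4 (Router): customer_id=1 -> matches Victor
  - order 5 (Printer): customer_id=2 -> matches Aaron
  - order 6 (Phone): customer_id=2 -> matches Aaron
  - order 7 (Camera): customer_id=NULL, no match -> dropped
So 2 of 7 rows are dropped.

SQL:
SELECT a.product, b.name AS customer
FROM orders a
INNER JOIN customers b ON a.customer_id = b.id

Result:
product | customer
--------+---------
Pen     | Olivia  
Mouse   | Victor  
Router  | Victor  
Printer | Aaron   
Phone   | Aaron   


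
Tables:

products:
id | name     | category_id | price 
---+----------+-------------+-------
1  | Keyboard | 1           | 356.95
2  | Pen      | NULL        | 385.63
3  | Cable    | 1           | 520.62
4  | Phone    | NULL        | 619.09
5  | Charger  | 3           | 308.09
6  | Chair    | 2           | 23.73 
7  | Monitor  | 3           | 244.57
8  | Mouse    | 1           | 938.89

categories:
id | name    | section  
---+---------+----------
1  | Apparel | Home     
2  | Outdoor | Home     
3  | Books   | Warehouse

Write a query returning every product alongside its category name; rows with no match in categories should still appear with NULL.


LEFT JOIN keeps every row from products (the left table); where category_id has no match in categories, the category columns become NULL. Walk through each product:
  - product 1 (Keyboard): category_id=1 -> matches Apparel
  - product 2 (Pen): category_id=NULL, no match -> kept with NULL
  - product 3 (Cable): category_id=1 -> matches Apparel
  - product 4 (Phone): category_id=NULL, no match -> kept with NULL
  - product 5 (Charger): category_id=3 -> matches Books
  - product 6 (Chair): category_id=2 -> matches Outdoor
  - product 7 (Monitor): category_id=3 -> matches Books
  - product 8 (Mouse): category_id=1 -> matches Apparel
All 8 rows appear; 2 have NULL category.

SQL:
SELECT a.name, b.name AS category
FROM products a
LEFT JOIN categories b ON a.category_id = b.id

Result:
name     | category
---------+---------
Keyboard | Apparel 
Pen      | NULL    
Cable    | Apparel 
Phone    | NULL    
Charger  | Books   
Chair    | Outdoor 
Monitor  | Books   
Mouse    | Apparel 


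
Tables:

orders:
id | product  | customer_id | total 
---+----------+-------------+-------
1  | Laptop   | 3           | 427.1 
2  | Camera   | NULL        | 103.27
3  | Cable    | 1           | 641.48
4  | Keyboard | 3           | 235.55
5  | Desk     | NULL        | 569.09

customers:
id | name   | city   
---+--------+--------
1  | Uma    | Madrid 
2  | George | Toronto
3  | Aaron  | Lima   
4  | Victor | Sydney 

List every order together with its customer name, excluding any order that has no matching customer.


INNER JOIN keeps only orders rows whose customer_id matches an id in customers. Walk through each order:
  - order 1 (Laptop): customer_id=3 -> matches Aaron
  - order 2 (Camera): customer_id=NULL, no match -> dropped
  - order 3 (Cable): customer_id=1 -> matches Uma
  - order 4 (Keyboard): customer_id=3 -> matches Aaron
  - order 5 (Desk): customer_id=NULL, no match -> dropped
So 2 of 5 rows are dropped.

SQL:
SELECT a.product, b.name AS customer
FROM orders a
INNER JOIN customers b ON a.customer_id = b.id

Result:
product  | customer
---------+---------
Laptop   | Aaron   
Cable    | Uma     
Keyboard | Aaron   


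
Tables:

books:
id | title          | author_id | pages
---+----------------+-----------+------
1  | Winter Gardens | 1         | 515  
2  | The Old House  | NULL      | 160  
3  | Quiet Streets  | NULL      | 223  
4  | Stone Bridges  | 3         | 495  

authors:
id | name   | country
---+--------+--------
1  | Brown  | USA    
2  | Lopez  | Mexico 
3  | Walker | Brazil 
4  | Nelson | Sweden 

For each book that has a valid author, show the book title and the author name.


INNER JOIN keeps only books rows whose author_id matches an id in authors. Walk through each book:
  - book 1 (Winter Gardens): author_id=1 -> matches Brown
  - book 2 (The Old House): author_id=NULL, no match -> dropped
  - book 3 (Quiet Streets): author_id=NULL, no match -> dropped
  - book 4 (Stone Bridges): author_id=3 -> matches Walker
So 2 of 4 rows are dropped.

SQL:
SELECT a.title, b.name AS author
FROM books a
INNER JOIN authors b ON a.author_id = b.id

Result:
title          | author
---------------+-------
Winter Gardens | Brown 
Stone Bridges  | Walker


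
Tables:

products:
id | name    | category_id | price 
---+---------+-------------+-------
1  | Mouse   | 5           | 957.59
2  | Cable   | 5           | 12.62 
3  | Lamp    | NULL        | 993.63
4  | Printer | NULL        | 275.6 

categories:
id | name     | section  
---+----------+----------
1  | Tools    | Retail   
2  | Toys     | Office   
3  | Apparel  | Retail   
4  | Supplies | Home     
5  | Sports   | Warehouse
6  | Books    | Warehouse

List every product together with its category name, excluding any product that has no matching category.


INNER JOIN keeps only products rows whose category_id matches an id in categories. Walk through each product:
  - product 1 (Mouse): category_id=5 -> matches Sports
  - product 2 (Cable): category_id=5 -> matches Sports
  - product 3 (Lamp): category_id=NULL, no match -> dropped
  - product 4 (Printer): category_id=NULL, no match -> dropped
So 2 of 4 rows are dropped.

SQL:
SELECT a.name, b.name AS category
FROM products a
INNER JOIN categories b ON a.category_id = b.id

Result:
name  | category
------+---------
Mouse | Sports  
Cable | Sports  


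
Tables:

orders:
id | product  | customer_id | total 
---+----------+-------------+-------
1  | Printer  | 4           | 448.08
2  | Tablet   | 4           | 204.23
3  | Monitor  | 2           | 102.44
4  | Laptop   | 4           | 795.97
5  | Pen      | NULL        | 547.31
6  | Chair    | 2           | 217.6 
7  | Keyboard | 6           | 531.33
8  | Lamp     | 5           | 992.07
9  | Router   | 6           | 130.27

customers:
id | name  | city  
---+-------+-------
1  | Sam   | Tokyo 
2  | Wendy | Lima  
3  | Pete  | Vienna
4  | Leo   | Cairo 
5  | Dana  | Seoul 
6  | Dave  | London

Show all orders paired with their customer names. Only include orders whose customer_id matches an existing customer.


INNER JOIN keeps only orders rows whose customer_id matches an id in customers. Walk through each order:
  - order 1 (Printer): customer_id=4 -> matches Leo
  - order 2 (Tablet): customer_id=4 -> matches Leo
  - order 3 (Monitor): customer_id=2 -> matches Wendy
  - order 4 (Laptop): customer_id=4 -> matches Leo
  - order 5 (Pen): customer_id=NULL, no match -> dropped
  - order 6 (Chair): customer_id=2 -> matches Wendy
  - order 7 (Keyboard): customer_id=6 -> matches Dave
  - order 8 (Lamp): customer_id=5 -> matches Dana
  - order 9 (Router): customer_id=6 -> matches Dave
So 1 of 9 rows is dropped.

SQL:
SELECT a.product, b.name AS customer
FROM orders a
INNER JOIN customers b ON a.customer_id = b.id

Result:
product  | customer
---------+---------
Printer  | Leo     
Tablet   | Leo     
Monitor  | Wendy   
Laptop   | Leo     
Chair    | Wendy   
Keyboard | Dave    
Lamp     | Dana    
Router   | Dave    


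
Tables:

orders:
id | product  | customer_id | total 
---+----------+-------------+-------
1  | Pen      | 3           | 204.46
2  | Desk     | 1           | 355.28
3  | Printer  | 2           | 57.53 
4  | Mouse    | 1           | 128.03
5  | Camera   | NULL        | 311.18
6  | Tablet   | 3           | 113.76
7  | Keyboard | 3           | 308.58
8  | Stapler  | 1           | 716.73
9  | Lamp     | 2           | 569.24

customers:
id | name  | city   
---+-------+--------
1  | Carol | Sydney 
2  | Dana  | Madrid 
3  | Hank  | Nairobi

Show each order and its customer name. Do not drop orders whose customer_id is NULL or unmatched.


LEFT JOIN keeps every row from orders (the left table); where customer_id has no match in customers, the customer columns become NULL. Walk through each order:
  - order 1 (Pen): customer_id=3 -> matches Hank
  - order 2 (Desk): customer_id=1 -> matches Carol
  - order 3 (Printer): customer_id=2 -> matches Dana
  - order 4 (Mouse): customer_id=1 -> matches Carol
  - order 5 (Camera): customer_id=NULL, no match -> kept with NULL
  - order 6 (Tablet): customer_id=3 -> matches Hank
  - order 7 (Keyboard): customer_id=3 -> matches Hank
  - order 8 (Stapler): customer_id=1 -> matches Carol
  - order 9 (Lamp): customer_id=2 -> matches Dana
All 9 rows appear; 1 has NULL customer.

SQL:
SELECT a.product, b.name AS customer
FROM orders a
LEFT JOIN customers b ON a.customer_id = b.id

Result:
product  | customer
---------+---------
Pen      | Hank    
Desk     | Carol   
Printer  | Dana    
Mouse    | Carol   
Camera   | NULL    
Tablet   | Hank    
Keyboard | Hank    
Stapler  | Carol   
Lamp     | Dana    
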